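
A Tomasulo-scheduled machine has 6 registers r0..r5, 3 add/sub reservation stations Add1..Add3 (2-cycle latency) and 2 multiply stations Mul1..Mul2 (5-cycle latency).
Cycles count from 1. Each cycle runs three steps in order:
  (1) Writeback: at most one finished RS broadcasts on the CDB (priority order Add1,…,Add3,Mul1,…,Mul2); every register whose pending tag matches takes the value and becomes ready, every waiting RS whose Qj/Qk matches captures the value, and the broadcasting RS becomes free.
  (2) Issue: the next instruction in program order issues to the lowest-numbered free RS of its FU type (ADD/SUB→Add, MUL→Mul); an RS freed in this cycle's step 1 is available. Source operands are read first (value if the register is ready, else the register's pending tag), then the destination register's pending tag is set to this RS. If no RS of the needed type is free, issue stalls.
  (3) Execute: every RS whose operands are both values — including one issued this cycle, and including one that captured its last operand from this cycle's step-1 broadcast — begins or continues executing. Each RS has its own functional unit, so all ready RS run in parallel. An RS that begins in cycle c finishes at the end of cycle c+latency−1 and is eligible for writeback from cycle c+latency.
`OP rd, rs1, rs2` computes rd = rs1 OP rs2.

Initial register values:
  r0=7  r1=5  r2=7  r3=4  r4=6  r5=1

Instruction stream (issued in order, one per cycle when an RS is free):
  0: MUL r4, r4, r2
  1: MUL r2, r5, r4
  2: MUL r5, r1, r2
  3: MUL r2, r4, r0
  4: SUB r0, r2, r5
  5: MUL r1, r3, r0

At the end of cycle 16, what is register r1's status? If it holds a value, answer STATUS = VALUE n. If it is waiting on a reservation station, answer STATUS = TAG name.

c1: issue MUL r4<-Mul1 | r0:7,r1:5,r2:7,r3:4,r4:Mul1,r5:1
c2: issue MUL r2<-Mul2 | r0:7,r1:5,r2:Mul2,r3:4,r4:Mul1,r5:1
c3: stall | r0:7,r1:5,r2:Mul2,r3:4,r4:Mul1,r5:1
c4: stall | r0:7,r1:5,r2:Mul2,r3:4,r4:Mul1,r5:1
c5: stall | r0:7,r1:5,r2:Mul2,r3:4,r4:Mul1,r5:1
c6: CDB Mul1=42; issue MUL r5<-Mul1 | r0:7,r1:5,r2:Mul2,r3:4,r4:42,r5:Mul1
c7: stall | r0:7,r1:5,r2:Mul2,r3:4,r4:42,r5:Mul1
c8: stall | r0:7,r1:5,r2:Mul2,r3:4,r4:42,r5:Mul1
c9: stall | r0:7,r1:5,r2:Mul2,r3:4,r4:42,r5:Mul1
c10: stall | r0:7,r1:5,r2:Mul2,r3:4,r4:42,r5:Mul1
c11: CDB Mul2=42; issue MUL r2<-Mul2 | r0:7,r1:5,r2:Mul2,r3:4,r4:42,r5:Mul1
c12: issue SUB r0<-Add1 | r0:Add1,r1:5,r2:Mul2,r3:4,r4:42,r5:Mul1
c13: stall | r0:Add1,r1:5,r2:Mul2,r3:4,r4:42,r5:Mul1
c14: stall | r0:Add1,r1:5,r2:Mul2,r3:4,r4:42,r5:Mul1
c15: stall | r0:Add1,r1:5,r2:Mul2,r3:4,r4:42,r5:Mul1
c16: CDB Mul1=210; issue MUL r1<-Mul1 | r0:Add1,r1:Mul1,r2:Mul2,r3:4,r4:42,r5:210

STATUS = TAG Mul1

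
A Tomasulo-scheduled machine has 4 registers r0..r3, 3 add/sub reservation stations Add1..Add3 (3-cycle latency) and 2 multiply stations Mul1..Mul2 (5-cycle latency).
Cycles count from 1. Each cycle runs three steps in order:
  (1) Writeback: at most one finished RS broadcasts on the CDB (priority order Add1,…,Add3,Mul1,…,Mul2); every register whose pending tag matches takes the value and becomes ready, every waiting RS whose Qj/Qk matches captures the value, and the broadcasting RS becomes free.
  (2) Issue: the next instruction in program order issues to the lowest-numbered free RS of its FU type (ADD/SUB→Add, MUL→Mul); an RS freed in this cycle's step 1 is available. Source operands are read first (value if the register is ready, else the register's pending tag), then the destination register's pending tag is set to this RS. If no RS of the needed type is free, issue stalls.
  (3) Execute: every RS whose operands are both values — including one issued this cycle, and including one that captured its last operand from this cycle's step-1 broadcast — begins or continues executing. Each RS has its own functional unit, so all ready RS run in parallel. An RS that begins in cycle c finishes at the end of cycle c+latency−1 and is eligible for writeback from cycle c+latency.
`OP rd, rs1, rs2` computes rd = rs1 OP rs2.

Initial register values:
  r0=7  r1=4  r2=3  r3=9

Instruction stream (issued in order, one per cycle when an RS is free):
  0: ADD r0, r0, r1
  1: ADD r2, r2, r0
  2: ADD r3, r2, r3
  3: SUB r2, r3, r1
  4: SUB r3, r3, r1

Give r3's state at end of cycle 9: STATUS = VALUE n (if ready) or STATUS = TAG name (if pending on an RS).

STATUS = TAG Add2

cycle 1: issue ADD r0<-Add1 // r0:Add1,r1:4,r2:3,r3:9
cycle 2: issue ADD r2<-Add2 // r0:Add1,r1:4,r2:Add2,r3:9
cycle 3: issue ADD r3<-Add3 // r0:Add1,r1:4,r2:Add2,r3:Add3
cycle 4: CDB Add1=11; issue SUB r2<-Add1 // r0:11,r1:4,r2:Add1,r3:Add3
cycle 5: stall // r0:11,r1:4,r2:Add1,r3:Add3
cycle 6: stall // r0:11,r1:4,r2:Add1,r3:Add3
cycle 7: CDB Add2=14; issue SUB r3<-Add2 // r0:11,r1:4,r2:Add1,r3:Add2
cycle 8: - // r0:11,r1:4,r2:Add1,r3:Add2
cycle 9: - // r0:11,r1:4,r2:Add1,r3:Add2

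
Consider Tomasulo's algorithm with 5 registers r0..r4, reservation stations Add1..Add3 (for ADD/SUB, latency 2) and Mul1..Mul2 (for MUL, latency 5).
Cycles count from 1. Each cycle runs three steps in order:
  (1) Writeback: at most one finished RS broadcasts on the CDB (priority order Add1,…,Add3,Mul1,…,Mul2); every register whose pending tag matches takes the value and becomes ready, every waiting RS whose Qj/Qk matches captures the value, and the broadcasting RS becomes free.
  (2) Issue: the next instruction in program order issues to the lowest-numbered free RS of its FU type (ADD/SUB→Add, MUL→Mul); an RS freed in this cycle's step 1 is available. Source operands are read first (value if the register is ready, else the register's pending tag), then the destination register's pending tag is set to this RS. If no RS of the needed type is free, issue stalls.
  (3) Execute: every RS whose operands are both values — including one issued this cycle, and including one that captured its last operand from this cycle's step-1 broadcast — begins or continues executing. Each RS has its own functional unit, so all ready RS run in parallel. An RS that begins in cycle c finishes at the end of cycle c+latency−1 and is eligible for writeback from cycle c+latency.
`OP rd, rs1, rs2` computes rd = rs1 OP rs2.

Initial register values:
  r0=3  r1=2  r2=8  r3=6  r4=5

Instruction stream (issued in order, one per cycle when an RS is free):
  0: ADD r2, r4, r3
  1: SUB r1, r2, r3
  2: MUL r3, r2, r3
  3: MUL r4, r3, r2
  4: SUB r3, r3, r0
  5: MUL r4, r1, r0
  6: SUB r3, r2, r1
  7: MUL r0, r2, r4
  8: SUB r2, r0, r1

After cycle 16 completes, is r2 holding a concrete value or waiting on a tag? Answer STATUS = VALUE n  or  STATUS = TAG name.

  c1: issue ADD r2<-Add1  regs: r0:3,r1:2,r2:Add1,r3:6,r4:5
  c2: issue SUB r1<-Add2  regs: r0:3,r1:Add2,r2:Add1,r3:6,r4:5
  c3: CDB Add1=11; issue MUL r3<-Mul1  regs: r0:3,r1:Add2,r2:11,r3:Mul1,r4:5
  c4: issue MUL r4<-Mul2  regs: r0:3,r1:Add2,r2:11,r3:Mul1,r4:Mul2
  c5: CDB Add2=5; issue SUB r3<-Add1  regs: r0:3,r1:5,r2:11,r3:Add1,r4:Mul2
  c6: stall  regs: r0:3,r1:5,r2:11,r3:Add1,r4:Mul2
  c7: stall  regs: r0:3,r1:5,r2:11,r3:Add1,r4:Mul2
  c8: CDB Mul1=66; issue MUL r4<-Mul1  regs: r0:3,r1:5,r2:11,r3:Add1,r4:Mul1
  c9: issue SUB r3<-Add2  regs: r0:3,r1:5,r2:11,r3:Add2,r4:Mul1
  c10: CDB Add1=63; stall  regs: r0:3,r1:5,r2:11,r3:Add2,r4:Mul1
  c11: CDB Add2=6; stall  regs: r0:3,r1:5,r2:11,r3:6,r4:Mul1
  c12: stall  regs: r0:3,r1:5,r2:11,r3:6,r4:Mul1
  c13: CDB Mul1=15; issue MUL r0<-Mul1  regs: r0:Mul1,r1:5,r2:11,r3:6,r4:15
  c14: CDB Mul2=726; issue SUB r2<-Add1  regs: r0:Mul1,r1:5,r2:Add1,r3:6,r4:15
  c15: -  regs: r0:Mul1,r1:5,r2:Add1,r3:6,r4:15
  c16: -  regs: r0:Mul1,r1:5,r2:Add1,r3:6,r4:15

STATUS = TAG Add1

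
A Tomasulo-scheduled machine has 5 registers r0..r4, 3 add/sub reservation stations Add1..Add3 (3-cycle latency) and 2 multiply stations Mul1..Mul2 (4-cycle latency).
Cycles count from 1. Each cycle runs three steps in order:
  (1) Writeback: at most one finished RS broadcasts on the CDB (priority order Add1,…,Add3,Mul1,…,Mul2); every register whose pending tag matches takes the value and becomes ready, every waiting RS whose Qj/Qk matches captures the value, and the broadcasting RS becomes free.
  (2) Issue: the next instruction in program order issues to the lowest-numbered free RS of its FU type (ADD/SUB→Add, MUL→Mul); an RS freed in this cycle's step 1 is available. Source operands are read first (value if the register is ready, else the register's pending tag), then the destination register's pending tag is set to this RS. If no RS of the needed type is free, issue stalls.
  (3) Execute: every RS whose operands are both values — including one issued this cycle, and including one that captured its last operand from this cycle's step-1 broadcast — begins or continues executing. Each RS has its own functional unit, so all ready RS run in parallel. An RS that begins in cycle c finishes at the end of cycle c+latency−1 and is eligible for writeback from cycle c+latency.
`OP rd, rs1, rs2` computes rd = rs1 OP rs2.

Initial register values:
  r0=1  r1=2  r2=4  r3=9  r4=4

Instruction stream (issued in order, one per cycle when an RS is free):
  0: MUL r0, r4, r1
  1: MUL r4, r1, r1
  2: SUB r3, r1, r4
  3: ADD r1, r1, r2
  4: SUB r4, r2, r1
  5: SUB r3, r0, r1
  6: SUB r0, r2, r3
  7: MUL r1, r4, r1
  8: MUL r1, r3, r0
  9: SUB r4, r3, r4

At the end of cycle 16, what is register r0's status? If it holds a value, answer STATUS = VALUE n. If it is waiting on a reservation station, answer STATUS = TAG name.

STATUS = VALUE 2

cycle 1: issue MUL r0<-Mul1 // r0:Mul1,r1:2,r2:4,r3:9,r4:4
cycle 2: issue MUL r4<-Mul2 // r0:Mul1,r1:2,r2:4,r3:9,r4:Mul2
cycle 3: issue SUB r3<-Add1 // r0:Mul1,r1:2,r2:4,r3:Add1,r4:Mul2
cycle 4: issue ADD r1<-Add2 // r0:Mul1,r1:Add2,r2:4,r3:Add1,r4:Mul2
cycle 5: CDB Mul1=8; issue SUB r4<-Add3 // r0:8,r1:Add2,r2:4,r3:Add1,r4:Add3
cycle 6: CDB Mul2=4; stall // r0:8,r1:Add2,r2:4,r3:Add1,r4:Add3
cycle 7: CDB Add2=6; issue SUB r3<-Add2 // r0:8,r1:6,r2:4,r3:Add2,r4:Add3
cycle 8: stall // r0:8,r1:6,r2:4,r3:Add2,r4:Add3
cycle 9: CDB Add1=-2; issue SUB r0<-Add1 // r0:Add1,r1:6,r2:4,r3:Add2,r4:Add3
cycle 10: CDB Add2=2; issue MUL r1<-Mul1 // r0:Add1,r1:Mul1,r2:4,r3:2,r4:Add3
cycle 11: CDB Add3=-2; issue MUL r1<-Mul2 // r0:Add1,r1:Mul2,r2:4,r3:2,r4:-2
cycle 12: issue SUB r4<-Add2 // r0:Add1,r1:Mul2,r2:4,r3:2,r4:Add2
cycle 13: CDB Add1=2 // r0:2,r1:Mul2,r2:4,r3:2,r4:Add2
cycle 14: - // r0:2,r1:Mul2,r2:4,r3:2,r4:Add2
cycle 15: CDB Add2=4 // r0:2,r1:Mul2,r2:4,r3:2,r4:4
cycle 16: CDB Mul1=-12 // r0:2,r1:Mul2,r2:4,r3:2,r4:4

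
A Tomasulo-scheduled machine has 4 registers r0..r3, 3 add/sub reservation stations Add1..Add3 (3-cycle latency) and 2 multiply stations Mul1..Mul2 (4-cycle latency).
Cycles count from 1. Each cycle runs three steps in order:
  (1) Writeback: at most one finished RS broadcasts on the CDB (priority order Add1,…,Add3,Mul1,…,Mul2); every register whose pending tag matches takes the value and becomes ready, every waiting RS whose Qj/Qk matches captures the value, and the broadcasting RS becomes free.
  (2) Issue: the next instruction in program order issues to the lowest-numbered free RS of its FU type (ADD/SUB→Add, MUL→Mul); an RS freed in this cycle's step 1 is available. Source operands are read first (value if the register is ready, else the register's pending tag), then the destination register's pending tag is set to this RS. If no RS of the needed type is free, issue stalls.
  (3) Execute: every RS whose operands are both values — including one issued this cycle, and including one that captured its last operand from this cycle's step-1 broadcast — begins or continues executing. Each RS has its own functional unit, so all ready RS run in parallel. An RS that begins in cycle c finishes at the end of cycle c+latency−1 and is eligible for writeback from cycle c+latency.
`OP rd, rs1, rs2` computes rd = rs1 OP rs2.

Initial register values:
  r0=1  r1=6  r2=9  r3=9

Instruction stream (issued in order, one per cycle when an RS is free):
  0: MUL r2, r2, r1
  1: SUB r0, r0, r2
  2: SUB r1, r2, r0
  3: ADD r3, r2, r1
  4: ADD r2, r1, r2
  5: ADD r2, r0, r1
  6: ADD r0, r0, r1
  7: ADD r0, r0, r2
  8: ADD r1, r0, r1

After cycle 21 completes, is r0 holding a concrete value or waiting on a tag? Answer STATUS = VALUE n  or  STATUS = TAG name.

  c1: issue MUL r2<-Mul1  regs: r0:1,r1:6,r2:Mul1,r3:9
  c2: issue SUB r0<-Add1  regs: r0:Add1,r1:6,r2:Mul1,r3:9
  c3: issue SUB r1<-Add2  regs: r0:Add1,r1:Add2,r2:Mul1,r3:9
  c4: issue ADD r3<-Add3  regs: r0:Add1,r1:Add2,r2:Mul1,r3:Add3
  c5: CDB Mul1=54; stall  regs: r0:Add1,r1:Add2,r2:54,r3:Add3
  c6: stall  regs: r0:Add1,r1:Add2,r2:54,r3:Add3
  c7: stall  regs: r0:Add1,r1:Add2,r2:54,r3:Add3
  c8: CDB Add1=-53; issue ADD r2<-Add1  regs: r0:-53,r1:Add2,r2:Add1,r3:Add3
  c9: stall  regs: r0:-53,r1:Add2,r2:Add1,r3:Add3
  c10: stall  regs: r0:-53,r1:Add2,r2:Add1,r3:Add3
  c11: CDB Add2=107; issue ADD r2<-Add2  regs: r0:-53,r1:107,r2:Add2,r3:Add3
  c12: stall  regs: r0:-53,r1:107,r2:Add2,r3:Add3
  c13: stall  regs: r0:-53,r1:107,r2:Add2,r3:Add3
  c14: CDB Add1=161; issue ADD r0<-Add1  regs: r0:Add1,r1:107,r2:Add2,r3:Add3
  c15: CDB Add2=54; issue ADD r0<-Add2  regs: r0:Add2,r1:107,r2:54,r3:Add3
  c16: CDB Add3=161; issue ADD r1<-Add3  regs: r0:Add2,r1:Add3,r2:54,r3:161
  c17: CDB Add1=54  regs: r0:Add2,r1:Add3,r2:54,r3:161
  c18: -  regs: r0:Add2,r1:Add3,r2:54,r3:161
  c19: -  regs: r0:Add2,r1:Add3,r2:54,r3:161
  c20: CDB Add2=108  regs: r0:108,r1:Add3,r2:54,r3:161
  c21: -  regs: r0:108,r1:Add3,r2:54,r3:161

STATUS = VALUE 108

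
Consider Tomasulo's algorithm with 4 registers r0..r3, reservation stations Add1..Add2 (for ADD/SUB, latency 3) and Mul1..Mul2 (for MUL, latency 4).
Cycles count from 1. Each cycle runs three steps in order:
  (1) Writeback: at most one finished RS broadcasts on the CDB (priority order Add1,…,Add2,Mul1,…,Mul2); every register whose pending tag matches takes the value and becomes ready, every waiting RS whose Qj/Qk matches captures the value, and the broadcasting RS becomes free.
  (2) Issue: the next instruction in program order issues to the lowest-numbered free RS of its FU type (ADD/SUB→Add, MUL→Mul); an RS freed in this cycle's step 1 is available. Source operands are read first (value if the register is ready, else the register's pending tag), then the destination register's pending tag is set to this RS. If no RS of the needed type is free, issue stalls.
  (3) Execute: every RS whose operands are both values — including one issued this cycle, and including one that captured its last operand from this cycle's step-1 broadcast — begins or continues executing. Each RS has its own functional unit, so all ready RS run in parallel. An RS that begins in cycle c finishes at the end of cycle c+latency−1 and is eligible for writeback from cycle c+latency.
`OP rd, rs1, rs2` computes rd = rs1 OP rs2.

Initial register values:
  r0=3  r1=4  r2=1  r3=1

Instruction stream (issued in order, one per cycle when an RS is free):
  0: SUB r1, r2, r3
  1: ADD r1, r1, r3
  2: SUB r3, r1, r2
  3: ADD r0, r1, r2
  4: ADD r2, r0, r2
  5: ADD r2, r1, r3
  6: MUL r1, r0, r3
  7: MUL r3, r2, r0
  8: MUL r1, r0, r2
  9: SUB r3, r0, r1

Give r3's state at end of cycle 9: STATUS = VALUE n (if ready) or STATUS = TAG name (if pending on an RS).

c1: issue SUB r1<-Add1 | r0:3,r1:Add1,r2:1,r3:1
c2: issue ADD r1<-Add2 | r0:3,r1:Add2,r2:1,r3:1
c3: stall | r0:3,r1:Add2,r2:1,r3:1
c4: CDB Add1=0; issue SUB r3<-Add1 | r0:3,r1:Add2,r2:1,r3:Add1
c5: stall | r0:3,r1:Add2,r2:1,r3:Add1
c6: stall | r0:3,r1:Add2,r2:1,r3:Add1
c7: CDB Add2=1; issue ADD r0<-Add2 | r0:Add2,r1:1,r2:1,r3:Add1
c8: stall | r0:Add2,r1:1,r2:1,r3:Add1
c9: stall | r0:Add2,r1:1,r2:1,r3:Add1

STATUS = TAG Add1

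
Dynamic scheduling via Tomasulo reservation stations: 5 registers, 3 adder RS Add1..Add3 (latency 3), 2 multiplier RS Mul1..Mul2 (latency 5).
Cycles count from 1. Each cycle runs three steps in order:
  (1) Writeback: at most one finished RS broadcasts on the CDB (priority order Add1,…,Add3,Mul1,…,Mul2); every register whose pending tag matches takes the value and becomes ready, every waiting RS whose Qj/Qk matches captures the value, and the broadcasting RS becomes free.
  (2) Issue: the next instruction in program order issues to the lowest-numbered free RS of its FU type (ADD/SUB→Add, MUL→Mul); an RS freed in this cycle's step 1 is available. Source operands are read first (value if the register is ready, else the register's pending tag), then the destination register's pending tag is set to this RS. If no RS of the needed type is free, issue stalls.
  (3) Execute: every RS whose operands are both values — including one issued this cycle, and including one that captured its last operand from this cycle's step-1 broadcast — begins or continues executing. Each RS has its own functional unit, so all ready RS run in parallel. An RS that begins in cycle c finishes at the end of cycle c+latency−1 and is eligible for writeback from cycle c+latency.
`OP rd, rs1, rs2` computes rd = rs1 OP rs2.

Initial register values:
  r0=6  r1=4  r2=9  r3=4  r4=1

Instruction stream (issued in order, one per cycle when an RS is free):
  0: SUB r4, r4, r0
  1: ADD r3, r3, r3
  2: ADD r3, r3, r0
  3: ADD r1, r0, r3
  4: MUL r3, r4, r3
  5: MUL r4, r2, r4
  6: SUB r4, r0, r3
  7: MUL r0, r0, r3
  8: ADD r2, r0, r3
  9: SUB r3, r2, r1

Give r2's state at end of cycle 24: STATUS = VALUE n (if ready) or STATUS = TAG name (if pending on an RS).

STATUS = VALUE -490

c1: issue SUB r4<-Add1 | r0:6,r1:4,r2:9,r3:4,r4:Add1
c2: issue ADD r3<-Add2 | r0:6,r1:4,r2:9,r3:Add2,r4:Add1
c3: issue ADD r3<-Add3 | r0:6,r1:4,r2:9,r3:Add3,r4:Add1
c4: CDB Add1=-5; issue ADD r1<-Add1 | r0:6,r1:Add1,r2:9,r3:Add3,r4:-5
c5: CDB Add2=8; issue MUL r3<-Mul1 | r0:6,r1:Add1,r2:9,r3:Mul1,r4:-5
c6: issue MUL r4<-Mul2 | r0:6,r1:Add1,r2:9,r3:Mul1,r4:Mul2
c7: issue SUB r4<-Add2 | r0:6,r1:Add1,r2:9,r3:Mul1,r4:Add2
c8: CDB Add3=14; stall | r0:6,r1:Add1,r2:9,r3:Mul1,r4:Add2
c9: stall | r0:6,r1:Add1,r2:9,r3:Mul1,r4:Add2
c10: stall | r0:6,r1:Add1,r2:9,r3:Mul1,r4:Add2
c11: CDB Add1=20; stall | r0:6,r1:20,r2:9,r3:Mul1,r4:Add2
c12: CDB Mul2=-45; issue MUL r0<-Mul2 | r0:Mul2,r1:20,r2:9,r3:Mul1,r4:Add2
c13: CDB Mul1=-70; issue ADD r2<-Add1 | r0:Mul2,r1:20,r2:Add1,r3:-70,r4:Add2
c14: issue SUB r3<-Add3 | r0:Mul2,r1:20,r2:Add1,r3:Add3,r4:Add2
c15: - | r0:Mul2,r1:20,r2:Add1,r3:Add3,r4:Add2
c16: CDB Add2=76 | r0:Mul2,r1:20,r2:Add1,r3:Add3,r4:76
c17: - | r0:Mul2,r1:20,r2:Add1,r3:Add3,r4:76
c18: CDB Mul2=-420 | r0:-420,r1:20,r2:Add1,r3:Add3,r4:76
c19: - | r0:-420,r1:20,r2:Add1,r3:Add3,r4:76
c20: - | r0:-420,r1:20,r2:Add1,r3:Add3,r4:76
c21: CDB Add1=-490 | r0:-420,r1:20,r2:-490,r3:Add3,r4:76
c22: - | r0:-420,r1:20,r2:-490,r3:Add3,r4:76
c23: - | r0:-420,r1:20,r2:-490,r3:Add3,r4:76
c24: CDB Add3=-510 | r0:-420,r1:20,r2:-490,r3:-510,r4:76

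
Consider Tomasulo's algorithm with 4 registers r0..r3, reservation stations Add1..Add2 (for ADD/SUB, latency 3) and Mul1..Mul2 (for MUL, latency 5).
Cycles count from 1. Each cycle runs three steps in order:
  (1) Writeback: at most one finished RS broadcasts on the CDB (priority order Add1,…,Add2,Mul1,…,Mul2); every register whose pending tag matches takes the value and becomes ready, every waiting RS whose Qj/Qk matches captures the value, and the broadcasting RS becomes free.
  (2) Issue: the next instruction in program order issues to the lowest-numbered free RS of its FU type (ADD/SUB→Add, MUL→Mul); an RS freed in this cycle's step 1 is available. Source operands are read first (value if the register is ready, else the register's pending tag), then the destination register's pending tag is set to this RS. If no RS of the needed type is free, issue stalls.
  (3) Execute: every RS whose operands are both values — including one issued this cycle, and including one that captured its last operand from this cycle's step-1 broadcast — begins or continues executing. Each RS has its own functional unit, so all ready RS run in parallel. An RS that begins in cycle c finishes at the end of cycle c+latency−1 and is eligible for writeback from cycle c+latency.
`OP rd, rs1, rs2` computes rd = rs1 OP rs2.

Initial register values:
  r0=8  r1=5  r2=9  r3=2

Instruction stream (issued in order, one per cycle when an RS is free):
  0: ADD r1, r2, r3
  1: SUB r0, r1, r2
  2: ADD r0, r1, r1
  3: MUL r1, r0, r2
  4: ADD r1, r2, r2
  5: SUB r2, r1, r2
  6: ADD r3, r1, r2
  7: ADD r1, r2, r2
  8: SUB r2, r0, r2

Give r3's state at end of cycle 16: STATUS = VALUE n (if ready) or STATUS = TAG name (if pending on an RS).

c1: issue ADD r1<-Add1 | r0:8,r1:Add1,r2:9,r3:2
c2: issue SUB r0<-Add2 | r0:Add2,r1:Add1,r2:9,r3:2
c3: stall | r0:Add2,r1:Add1,r2:9,r3:2
c4: CDB Add1=11; issue ADD r0<-Add1 | r0:Add1,r1:11,r2:9,r3:2
c5: issue MUL r1<-Mul1 | r0:Add1,r1:Mul1,r2:9,r3:2
c6: stall | r0:Add1,r1:Mul1,r2:9,r3:2
c7: CDB Add1=22; issue ADD r1<-Add1 | r0:22,r1:Add1,r2:9,r3:2
c8: CDB Add2=2; issue SUB r2<-Add2 | r0:22,r1:Add1,r2:Add2,r3:2
c9: stall | r0:22,r1:Add1,r2:Add2,r3:2
c10: CDB Add1=18; issue ADD r3<-Add1 | r0:22,r1:18,r2:Add2,r3:Add1
c11: stall | r0:22,r1:18,r2:Add2,r3:Add1
c12: CDB Mul1=198; stall | r0:22,r1:18,r2:Add2,r3:Add1
c13: CDB Add2=9; issue ADD r1<-Add2 | r0:22,r1:Add2,r2:9,r3:Add1
c14: stall | r0:22,r1:Add2,r2:9,r3:Add1
c15: stall | r0:22,r1:Add2,r2:9,r3:Add1
c16: CDB Add1=27; issue SUB r2<-Add1 | r0:22,r1:Add2,r2:Add1,r3:27

STATUS = VALUE 27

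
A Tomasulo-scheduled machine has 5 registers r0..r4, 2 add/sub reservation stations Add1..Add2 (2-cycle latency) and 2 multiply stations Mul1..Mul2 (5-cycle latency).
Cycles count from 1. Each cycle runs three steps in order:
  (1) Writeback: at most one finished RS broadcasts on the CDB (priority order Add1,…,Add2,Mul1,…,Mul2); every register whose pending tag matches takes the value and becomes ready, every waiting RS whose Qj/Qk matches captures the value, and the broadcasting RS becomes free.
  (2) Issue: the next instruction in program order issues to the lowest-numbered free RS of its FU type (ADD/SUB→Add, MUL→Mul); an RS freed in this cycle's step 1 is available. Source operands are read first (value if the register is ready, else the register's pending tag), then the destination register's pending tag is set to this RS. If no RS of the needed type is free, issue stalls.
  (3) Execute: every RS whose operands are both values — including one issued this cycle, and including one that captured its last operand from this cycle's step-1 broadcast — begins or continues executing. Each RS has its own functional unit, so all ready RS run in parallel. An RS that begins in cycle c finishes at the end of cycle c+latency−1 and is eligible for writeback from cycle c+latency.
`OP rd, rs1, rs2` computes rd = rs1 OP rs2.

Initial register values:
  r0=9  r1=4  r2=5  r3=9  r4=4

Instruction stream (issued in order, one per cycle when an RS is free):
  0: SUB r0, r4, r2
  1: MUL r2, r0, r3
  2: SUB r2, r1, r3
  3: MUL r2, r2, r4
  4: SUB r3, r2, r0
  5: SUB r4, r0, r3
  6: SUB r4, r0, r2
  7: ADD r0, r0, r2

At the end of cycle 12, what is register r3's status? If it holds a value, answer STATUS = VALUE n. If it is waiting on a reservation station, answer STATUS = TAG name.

  c1: issue SUB r0<-Add1  regs: r0:Add1,r1:4,r2:5,r3:9,r4:4
  c2: issue MUL r2<-Mul1  regs: r0:Add1,r1:4,r2:Mul1,r3:9,r4:4
  c3: CDB Add1=-1; issue SUB r2<-Add1  regs: r0:-1,r1:4,r2:Add1,r3:9,r4:4
  c4: issue MUL r2<-Mul2  regs: r0:-1,r1:4,r2:Mul2,r3:9,r4:4
  c5: CDB Add1=-5; issue SUB r3<-Add1  regs: r0:-1,r1:4,r2:Mul2,r3:Add1,r4:4
  c6: issue SUB r4<-Add2  regs: r0:-1,r1:4,r2:Mul2,r3:Add1,r4:Add2
  c7: stall  regs: r0:-1,r1:4,r2:Mul2,r3:Add1,r4:Add2
  c8: CDB Mul1=-9; stall  regs: r0:-1,r1:4,r2:Mul2,r3:Add1,r4:Add2
  c9: stall  regs: r0:-1,r1:4,r2:Mul2,r3:Add1,r4:Add2
  c10: CDB Mul2=-20; stall  regs: r0:-1,r1:4,r2:-20,r3:Add1,r4:Add2
  c11: stall  regs: r0:-1,r1:4,r2:-20,r3:Add1,r4:Add2
  c12: CDB Add1=-19; issue SUB r4<-Add1  regs: r0:-1,r1:4,r2:-20,r3:-19,r4:Add1

STATUS = VALUE -19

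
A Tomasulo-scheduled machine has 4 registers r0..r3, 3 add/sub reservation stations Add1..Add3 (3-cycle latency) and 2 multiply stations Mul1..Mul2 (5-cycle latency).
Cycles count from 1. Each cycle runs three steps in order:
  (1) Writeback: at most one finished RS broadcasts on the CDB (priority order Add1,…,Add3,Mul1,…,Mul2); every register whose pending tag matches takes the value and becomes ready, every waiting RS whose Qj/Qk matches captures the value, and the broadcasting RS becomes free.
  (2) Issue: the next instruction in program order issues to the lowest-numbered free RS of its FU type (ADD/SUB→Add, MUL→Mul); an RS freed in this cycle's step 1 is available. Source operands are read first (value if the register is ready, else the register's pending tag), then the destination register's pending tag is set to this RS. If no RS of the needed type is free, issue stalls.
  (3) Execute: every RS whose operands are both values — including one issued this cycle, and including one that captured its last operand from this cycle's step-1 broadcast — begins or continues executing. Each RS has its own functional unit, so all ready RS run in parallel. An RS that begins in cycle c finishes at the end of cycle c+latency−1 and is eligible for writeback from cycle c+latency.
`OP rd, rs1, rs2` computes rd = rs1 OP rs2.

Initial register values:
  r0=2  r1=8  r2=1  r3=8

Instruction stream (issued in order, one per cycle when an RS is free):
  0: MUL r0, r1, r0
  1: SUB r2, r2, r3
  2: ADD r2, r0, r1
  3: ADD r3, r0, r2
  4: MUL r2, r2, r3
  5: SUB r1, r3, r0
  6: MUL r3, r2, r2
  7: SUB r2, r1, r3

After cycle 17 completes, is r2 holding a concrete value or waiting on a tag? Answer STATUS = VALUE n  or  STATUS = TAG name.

STATUS = TAG Add2

c1: issue MUL r0<-Mul1 | r0:Mul1,r1:8,r2:1,r3:8
c2: issue SUB r2<-Add1 | r0:Mul1,r1:8,r2:Add1,r3:8
c3: issue ADD r2<-Add2 | r0:Mul1,r1:8,r2:Add2,r3:8
c4: issue ADD r3<-Add3 | r0:Mul1,r1:8,r2:Add2,r3:Add3
c5: CDB Add1=-7; issue MUL r2<-Mul2 | r0:Mul1,r1:8,r2:Mul2,r3:Add3
c6: CDB Mul1=16; issue SUB r1<-Add1 | r0:16,r1:Add1,r2:Mul2,r3:Add3
c7: issue MUL r3<-Mul1 | r0:16,r1:Add1,r2:Mul2,r3:Mul1
c8: stall | r0:16,r1:Add1,r2:Mul2,r3:Mul1
c9: CDB Add2=24; issue SUB r2<-Add2 | r0:16,r1:Add1,r2:Add2,r3:Mul1
c10: - | r0:16,r1:Add1,r2:Add2,r3:Mul1
c11: - | r0:16,r1:Add1,r2:Add2,r3:Mul1
c12: CDB Add3=40 | r0:16,r1:Add1,r2:Add2,r3:Mul1
c13: - | r0:16,r1:Add1,r2:Add2,r3:Mul1
c14: - | r0:16,r1:Add1,r2:Add2,r3:Mul1
c15: CDB Add1=24 | r0:16,r1:24,r2:Add2,r3:Mul1
c16: - | r0:16,r1:24,r2:Add2,r3:Mul1
c17: CDB Mul2=960 | r0:16,r1:24,r2:Add2,r3:Mul1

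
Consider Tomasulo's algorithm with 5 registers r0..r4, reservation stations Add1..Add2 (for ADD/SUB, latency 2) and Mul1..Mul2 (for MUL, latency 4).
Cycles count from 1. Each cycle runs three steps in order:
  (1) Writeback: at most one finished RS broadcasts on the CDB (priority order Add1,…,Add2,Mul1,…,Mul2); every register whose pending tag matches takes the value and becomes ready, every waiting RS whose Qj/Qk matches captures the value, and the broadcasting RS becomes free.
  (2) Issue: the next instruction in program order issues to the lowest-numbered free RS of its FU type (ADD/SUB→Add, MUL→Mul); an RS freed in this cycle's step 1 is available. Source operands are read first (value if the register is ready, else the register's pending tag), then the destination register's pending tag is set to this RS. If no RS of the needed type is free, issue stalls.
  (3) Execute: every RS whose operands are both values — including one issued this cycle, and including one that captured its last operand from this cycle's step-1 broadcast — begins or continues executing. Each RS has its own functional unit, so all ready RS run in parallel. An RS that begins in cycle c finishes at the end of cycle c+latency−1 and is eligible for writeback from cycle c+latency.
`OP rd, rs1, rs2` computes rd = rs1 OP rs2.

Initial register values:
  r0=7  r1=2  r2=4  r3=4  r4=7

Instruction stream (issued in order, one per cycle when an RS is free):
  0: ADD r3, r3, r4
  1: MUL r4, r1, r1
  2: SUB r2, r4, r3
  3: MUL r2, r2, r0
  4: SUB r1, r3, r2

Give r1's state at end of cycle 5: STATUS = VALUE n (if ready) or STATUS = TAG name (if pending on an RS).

STATUS = TAG Add2

  c1: issue ADD r3<-Add1  regs: r0:7,r1:2,r2:4,r3:Add1,r4:7
  c2: issue MUL r4<-Mul1  regs: r0:7,r1:2,r2:4,r3:Add1,r4:Mul1
  c3: CDB Add1=11; issue SUB r2<-Add1  regs: r0:7,r1:2,r2:Add1,r3:11,r4:Mul1
  c4: issue MUL r2<-Mul2  regs: r0:7,r1:2,r2:Mul2,r3:11,r4:Mul1
  c5: issue SUB r1<-Add2  regs: r0:7,r1:Add2,r2:Mul2,r3:11,r4:Mul1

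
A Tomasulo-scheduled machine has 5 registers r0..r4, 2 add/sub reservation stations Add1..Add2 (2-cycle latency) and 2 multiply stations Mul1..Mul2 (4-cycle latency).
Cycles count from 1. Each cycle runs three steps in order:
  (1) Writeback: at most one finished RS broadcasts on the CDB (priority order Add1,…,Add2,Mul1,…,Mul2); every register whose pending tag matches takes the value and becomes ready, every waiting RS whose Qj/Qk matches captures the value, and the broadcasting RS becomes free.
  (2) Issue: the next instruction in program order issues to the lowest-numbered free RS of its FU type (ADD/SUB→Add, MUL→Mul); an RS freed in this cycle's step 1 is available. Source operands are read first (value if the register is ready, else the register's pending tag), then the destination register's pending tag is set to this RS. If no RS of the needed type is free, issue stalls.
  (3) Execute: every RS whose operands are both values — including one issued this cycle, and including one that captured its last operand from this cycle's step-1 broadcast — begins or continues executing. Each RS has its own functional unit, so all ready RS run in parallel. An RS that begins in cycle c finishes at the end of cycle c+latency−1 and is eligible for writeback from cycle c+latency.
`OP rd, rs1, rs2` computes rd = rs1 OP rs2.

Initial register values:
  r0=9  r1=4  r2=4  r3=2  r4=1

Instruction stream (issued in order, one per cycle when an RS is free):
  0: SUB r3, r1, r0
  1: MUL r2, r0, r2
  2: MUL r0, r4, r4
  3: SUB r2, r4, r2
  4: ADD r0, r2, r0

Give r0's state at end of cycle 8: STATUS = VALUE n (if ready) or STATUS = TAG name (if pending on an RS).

STATUS = TAG Add2

c1: issue SUB r3<-Add1 | r0:9,r1:4,r2:4,r3:Add1,r4:1
c2: issue MUL r2<-Mul1 | r0:9,r1:4,r2:Mul1,r3:Add1,r4:1
c3: CDB Add1=-5; issue MUL r0<-Mul2 | r0:Mul2,r1:4,r2:Mul1,r3:-5,r4:1
c4: issue SUB r2<-Add1 | r0:Mul2,r1:4,r2:Add1,r3:-5,r4:1
c5: issue ADD r0<-Add2 | r0:Add2,r1:4,r2:Add1,r3:-5,r4:1
c6: CDB Mul1=36 | r0:Add2,r1:4,r2:Add1,r3:-5,r4:1
c7: CDB Mul2=1 | r0:Add2,r1:4,r2:Add1,r3:-5,r4:1
c8: CDB Add1=-35 | r0:Add2,r1:4,r2:-35,r3:-5,r4:1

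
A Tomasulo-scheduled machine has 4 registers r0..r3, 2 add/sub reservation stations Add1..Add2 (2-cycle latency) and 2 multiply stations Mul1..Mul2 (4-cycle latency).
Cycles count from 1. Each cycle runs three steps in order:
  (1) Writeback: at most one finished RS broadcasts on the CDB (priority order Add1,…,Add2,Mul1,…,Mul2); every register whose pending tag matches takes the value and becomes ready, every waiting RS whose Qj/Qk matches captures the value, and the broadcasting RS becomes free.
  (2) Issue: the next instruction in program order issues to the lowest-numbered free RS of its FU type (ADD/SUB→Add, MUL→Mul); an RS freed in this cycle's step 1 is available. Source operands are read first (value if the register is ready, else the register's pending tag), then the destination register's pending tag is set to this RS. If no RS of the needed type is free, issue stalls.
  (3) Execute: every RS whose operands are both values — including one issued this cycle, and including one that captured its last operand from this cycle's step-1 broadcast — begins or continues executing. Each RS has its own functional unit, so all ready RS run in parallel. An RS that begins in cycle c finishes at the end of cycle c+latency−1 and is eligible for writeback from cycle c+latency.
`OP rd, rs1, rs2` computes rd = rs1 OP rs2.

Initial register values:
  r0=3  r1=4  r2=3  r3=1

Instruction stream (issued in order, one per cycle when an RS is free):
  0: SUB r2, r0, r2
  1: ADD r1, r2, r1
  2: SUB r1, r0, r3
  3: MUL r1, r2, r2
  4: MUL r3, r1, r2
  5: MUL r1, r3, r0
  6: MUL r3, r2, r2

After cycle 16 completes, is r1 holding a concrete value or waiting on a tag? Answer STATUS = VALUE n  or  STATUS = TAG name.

STATUS = VALUE 0

c1: issue SUB r2<-Add1 | r0:3,r1:4,r2:Add1,r3:1
c2: issue ADD r1<-Add2 | r0:3,r1:Add2,r2:Add1,r3:1
c3: CDB Add1=0; issue SUB r1<-Add1 | r0:3,r1:Add1,r2:0,r3:1
c4: issue MUL r1<-Mul1 | r0:3,r1:Mul1,r2:0,r3:1
c5: CDB Add1=2; issue MUL r3<-Mul2 | r0:3,r1:Mul1,r2:0,r3:Mul2
c6: CDB Add2=4; stall | r0:3,r1:Mul1,r2:0,r3:Mul2
c7: stall | r0:3,r1:Mul1,r2:0,r3:Mul2
c8: CDB Mul1=0; issue MUL r1<-Mul1 | r0:3,r1:Mul1,r2:0,r3:Mul2
c9: stall | r0:3,r1:Mul1,r2:0,r3:Mul2
c10: stall | r0:3,r1:Mul1,r2:0,r3:Mul2
c11: stall | r0:3,r1:Mul1,r2:0,r3:Mul2
c12: CDB Mul2=0; issue MUL r3<-Mul2 | r0:3,r1:Mul1,r2:0,r3:Mul2
c13: - | r0:3,r1:Mul1,r2:0,r3:Mul2
c14: - | r0:3,r1:Mul1,r2:0,r3:Mul2
c15: - | r0:3,r1:Mul1,r2:0,r3:Mul2
c16: CDB Mul1=0 | r0:3,r1:0,r2:0,r3:Mul2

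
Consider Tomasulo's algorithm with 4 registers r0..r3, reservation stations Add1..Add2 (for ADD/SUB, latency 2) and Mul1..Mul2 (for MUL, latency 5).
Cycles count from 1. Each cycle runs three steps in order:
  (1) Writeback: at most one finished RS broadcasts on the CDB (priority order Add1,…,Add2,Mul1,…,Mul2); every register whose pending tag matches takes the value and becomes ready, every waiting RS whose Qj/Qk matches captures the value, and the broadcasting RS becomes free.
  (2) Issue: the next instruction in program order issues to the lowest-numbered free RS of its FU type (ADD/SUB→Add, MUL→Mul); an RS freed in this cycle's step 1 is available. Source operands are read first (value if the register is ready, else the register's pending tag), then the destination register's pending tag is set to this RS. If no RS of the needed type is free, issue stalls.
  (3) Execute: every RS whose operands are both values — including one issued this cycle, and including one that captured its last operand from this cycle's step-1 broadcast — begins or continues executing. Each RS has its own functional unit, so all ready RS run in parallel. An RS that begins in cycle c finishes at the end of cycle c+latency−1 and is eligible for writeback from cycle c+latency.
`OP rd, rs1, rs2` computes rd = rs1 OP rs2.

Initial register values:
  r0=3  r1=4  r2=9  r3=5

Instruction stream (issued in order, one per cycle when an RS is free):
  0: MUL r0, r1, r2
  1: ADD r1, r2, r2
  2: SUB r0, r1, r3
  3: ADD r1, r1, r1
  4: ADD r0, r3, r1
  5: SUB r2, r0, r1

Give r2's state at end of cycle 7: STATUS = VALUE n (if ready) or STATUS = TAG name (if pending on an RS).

cycle 1: issue MUL r0<-Mul1 // r0:Mul1,r1:4,r2:9,r3:5
cycle 2: issue ADD r1<-Add1 // r0:Mul1,r1:Add1,r2:9,r3:5
cycle 3: issue SUB r0<-Add2 // r0:Add2,r1:Add1,r2:9,r3:5
cycle 4: CDB Add1=18; issue ADD r1<-Add1 // r0:Add2,r1:Add1,r2:9,r3:5
cycle 5: stall // r0:Add2,r1:Add1,r2:9,r3:5
cycle 6: CDB Add1=36; issue ADD r0<-Add1 // r0:Add1,r1:36,r2:9,r3:5
cycle 7: CDB Add2=13; issue SUB r2<-Add2 // r0:Add1,r1:36,r2:Add2,r3:5

STATUS = TAG Add2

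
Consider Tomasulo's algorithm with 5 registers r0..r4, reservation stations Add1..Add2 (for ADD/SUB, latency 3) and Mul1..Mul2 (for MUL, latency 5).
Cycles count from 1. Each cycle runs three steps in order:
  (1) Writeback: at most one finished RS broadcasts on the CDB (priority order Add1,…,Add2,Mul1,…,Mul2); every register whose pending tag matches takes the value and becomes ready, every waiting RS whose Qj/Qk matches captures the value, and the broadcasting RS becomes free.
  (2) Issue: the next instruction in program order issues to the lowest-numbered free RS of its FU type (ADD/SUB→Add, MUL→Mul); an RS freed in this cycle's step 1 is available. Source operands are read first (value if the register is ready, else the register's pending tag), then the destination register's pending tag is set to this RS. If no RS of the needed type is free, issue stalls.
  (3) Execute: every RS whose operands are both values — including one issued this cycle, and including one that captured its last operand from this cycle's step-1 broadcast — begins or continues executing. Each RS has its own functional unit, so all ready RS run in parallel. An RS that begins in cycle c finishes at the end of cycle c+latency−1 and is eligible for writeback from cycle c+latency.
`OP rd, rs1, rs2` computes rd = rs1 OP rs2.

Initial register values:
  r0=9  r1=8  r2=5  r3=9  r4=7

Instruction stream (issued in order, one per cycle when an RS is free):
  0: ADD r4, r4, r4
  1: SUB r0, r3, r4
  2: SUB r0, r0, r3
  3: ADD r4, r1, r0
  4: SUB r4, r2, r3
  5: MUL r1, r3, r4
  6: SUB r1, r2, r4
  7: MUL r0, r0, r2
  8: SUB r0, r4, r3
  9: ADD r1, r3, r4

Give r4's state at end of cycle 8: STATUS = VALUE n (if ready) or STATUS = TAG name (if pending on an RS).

c1: issue ADD r4<-Add1 | r0:9,r1:8,r2:5,r3:9,r4:Add1
c2: issue SUB r0<-Add2 | r0:Add2,r1:8,r2:5,r3:9,r4:Add1
c3: stall | r0:Add2,r1:8,r2:5,r3:9,r4:Add1
c4: CDB Add1=14; issue SUB r0<-Add1 | r0:Add1,r1:8,r2:5,r3:9,r4:14
c5: stall | r0:Add1,r1:8,r2:5,r3:9,r4:14
c6: stall | r0:Add1,r1:8,r2:5,r3:9,r4:14
c7: CDB Add2=-5; issue ADD r4<-Add2 | r0:Add1,r1:8,r2:5,r3:9,r4:Add2
c8: stall | r0:Add1,r1:8,r2:5,r3:9,r4:Add2

STATUS = TAG Add2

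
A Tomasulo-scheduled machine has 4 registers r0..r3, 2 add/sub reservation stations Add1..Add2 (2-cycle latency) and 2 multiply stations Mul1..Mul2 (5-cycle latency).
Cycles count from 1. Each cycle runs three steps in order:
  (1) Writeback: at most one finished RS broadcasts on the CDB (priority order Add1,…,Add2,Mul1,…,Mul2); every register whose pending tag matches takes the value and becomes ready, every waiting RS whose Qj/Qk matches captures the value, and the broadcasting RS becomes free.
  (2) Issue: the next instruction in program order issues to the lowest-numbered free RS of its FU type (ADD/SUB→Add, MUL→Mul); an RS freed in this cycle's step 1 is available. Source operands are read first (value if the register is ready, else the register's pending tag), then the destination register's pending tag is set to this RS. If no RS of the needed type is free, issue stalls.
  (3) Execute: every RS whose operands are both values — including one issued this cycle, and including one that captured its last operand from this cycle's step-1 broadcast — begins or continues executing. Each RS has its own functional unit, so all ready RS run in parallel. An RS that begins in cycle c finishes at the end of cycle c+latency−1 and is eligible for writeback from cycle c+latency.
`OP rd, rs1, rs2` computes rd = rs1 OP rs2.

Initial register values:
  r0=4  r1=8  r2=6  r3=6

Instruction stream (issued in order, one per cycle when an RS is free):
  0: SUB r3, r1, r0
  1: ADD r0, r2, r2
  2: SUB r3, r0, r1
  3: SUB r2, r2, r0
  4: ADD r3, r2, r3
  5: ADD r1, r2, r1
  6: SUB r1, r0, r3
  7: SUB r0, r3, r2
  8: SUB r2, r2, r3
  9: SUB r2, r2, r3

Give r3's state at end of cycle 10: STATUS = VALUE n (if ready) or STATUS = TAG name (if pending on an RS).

STATUS = VALUE -2

cycle 1: issue SUB r3<-Add1 // r0:4,r1:8,r2:6,r3:Add1
cycle 2: issue ADD r0<-Add2 // r0:Add2,r1:8,r2:6,r3:Add1
cycle 3: CDB Add1=4; issue SUB r3<-Add1 // r0:Add2,r1:8,r2:6,r3:Add1
cycle 4: CDB Add2=12; issue SUB r2<-Add2 // r0:12,r1:8,r2:Add2,r3:Add1
cycle 5: stall // r0:12,r1:8,r2:Add2,r3:Add1
cycle 6: CDB Add1=4; issue ADD r3<-Add1 // r0:12,r1:8,r2:Add2,r3:Add1
cycle 7: CDB Add2=-6; issue ADD r1<-Add2 // r0:12,r1:Add2,r2:-6,r3:Add1
cycle 8: stall // r0:12,r1:Add2,r2:-6,r3:Add1
cycle 9: CDB Add1=-2; issue SUB r1<-Add1 // r0:12,r1:Add1,r2:-6,r3:-2
cycle 10: CDB Add2=2; issue SUB r0<-Add2 // r0:Add2,r1:Add1,r2:-6,r3:-2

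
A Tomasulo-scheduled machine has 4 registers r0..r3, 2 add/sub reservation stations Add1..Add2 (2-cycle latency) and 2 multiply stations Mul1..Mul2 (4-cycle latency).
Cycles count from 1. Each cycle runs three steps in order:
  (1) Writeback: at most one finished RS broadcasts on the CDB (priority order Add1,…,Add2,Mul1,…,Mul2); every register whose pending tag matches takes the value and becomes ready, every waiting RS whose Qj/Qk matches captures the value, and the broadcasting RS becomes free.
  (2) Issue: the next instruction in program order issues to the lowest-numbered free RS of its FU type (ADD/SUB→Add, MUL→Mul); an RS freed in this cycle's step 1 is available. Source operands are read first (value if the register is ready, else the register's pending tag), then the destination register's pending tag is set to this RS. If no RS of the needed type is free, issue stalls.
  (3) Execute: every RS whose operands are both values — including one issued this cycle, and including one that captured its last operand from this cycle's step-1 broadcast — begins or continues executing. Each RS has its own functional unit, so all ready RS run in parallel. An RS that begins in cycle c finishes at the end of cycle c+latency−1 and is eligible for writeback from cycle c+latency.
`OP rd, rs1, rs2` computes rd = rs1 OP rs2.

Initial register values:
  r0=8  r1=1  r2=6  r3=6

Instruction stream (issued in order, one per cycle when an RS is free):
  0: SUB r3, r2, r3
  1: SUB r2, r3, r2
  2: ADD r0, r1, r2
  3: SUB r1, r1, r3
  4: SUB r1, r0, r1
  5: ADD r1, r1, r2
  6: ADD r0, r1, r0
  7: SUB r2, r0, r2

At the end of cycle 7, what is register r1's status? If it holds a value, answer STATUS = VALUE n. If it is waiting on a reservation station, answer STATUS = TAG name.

c1: issue SUB r3<-Add1 | r0:8,r1:1,r2:6,r3:Add1
c2: issue SUB r2<-Add2 | r0:8,r1:1,r2:Add2,r3:Add1
c3: CDB Add1=0; issue ADD r0<-Add1 | r0:Add1,r1:1,r2:Add2,r3:0
c4: stall | r0:Add1,r1:1,r2:Add2,r3:0
c5: CDB Add2=-6; issue SUB r1<-Add2 | r0:Add1,r1:Add2,r2:-6,r3:0
c6: stall | r0:Add1,r1:Add2,r2:-6,r3:0
c7: CDB Add1=-5; issue SUB r1<-Add1 | r0:-5,r1:Add1,r2:-6,r3:0

STATUS = TAG Add1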